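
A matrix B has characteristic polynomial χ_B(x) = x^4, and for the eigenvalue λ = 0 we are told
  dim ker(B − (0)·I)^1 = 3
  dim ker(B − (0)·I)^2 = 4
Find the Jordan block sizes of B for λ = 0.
Block sizes for λ = 0: [2, 1, 1]

From the dimensions of kernels of powers, the number of Jordan blocks of size at least j is d_j − d_{j−1} where d_j = dim ker(N^j) (with d_0 = 0). Computing the differences gives [3, 1].
The number of blocks of size exactly k is (#blocks of size ≥ k) − (#blocks of size ≥ k + 1), so the partition is: 2 block(s) of size 1, 1 block(s) of size 2.
In nonincreasing order the block sizes are [2, 1, 1].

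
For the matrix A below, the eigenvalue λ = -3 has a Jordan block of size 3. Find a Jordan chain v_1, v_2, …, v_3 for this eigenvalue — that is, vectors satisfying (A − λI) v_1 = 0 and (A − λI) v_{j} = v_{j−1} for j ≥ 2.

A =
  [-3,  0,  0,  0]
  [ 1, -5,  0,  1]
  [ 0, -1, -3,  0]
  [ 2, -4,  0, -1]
A Jordan chain for λ = -3 of length 3:
v_1 = (0, 0, -1, 0)ᵀ
v_2 = (0, 1, 0, 2)ᵀ
v_3 = (1, 0, 0, 0)ᵀ

Let N = A − (-3)·I. We want v_3 with N^3 v_3 = 0 but N^2 v_3 ≠ 0; then v_{j-1} := N · v_j for j = 3, …, 2.

Pick v_3 = (1, 0, 0, 0)ᵀ.
Then v_2 = N · v_3 = (0, 1, 0, 2)ᵀ.
Then v_1 = N · v_2 = (0, 0, -1, 0)ᵀ.

Sanity check: (A − (-3)·I) v_1 = (0, 0, 0, 0)ᵀ = 0. ✓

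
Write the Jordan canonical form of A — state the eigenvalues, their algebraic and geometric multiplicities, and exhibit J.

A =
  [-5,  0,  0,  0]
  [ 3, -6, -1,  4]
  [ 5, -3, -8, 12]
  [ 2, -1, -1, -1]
J_2(-5) ⊕ J_2(-5)

The characteristic polynomial is
  det(x·I − A) = x^4 + 20*x^3 + 150*x^2 + 500*x + 625 = (x + 5)^4

Eigenvalues and multiplicities (the geometric multiplicity of λ is n − rank(A − λI), which equals the number of Jordan blocks for λ):
  λ = -5: algebraic multiplicity = 4, geometric multiplicity = 2

Determining the block sizes for each eigenvalue:
  λ = -5: with am = 4 and gm = 2, the partition is not yet determined (e.g. several partitions of 4 into 2 parts exist). Let N = A − (-5)·I. Computing rank(N^1) = 2, rank(N^2) = 0; the number of blocks of size ≥ j is rank(N^{j−1}) − rank(N^j), giving [2, 2]. So we have 2 block(s) of size 2 → block sizes [2, 2]

Assembling the blocks gives a Jordan form
J =
  [-5,  1,  0,  0]
  [ 0, -5,  0,  0]
  [ 0,  0, -5,  1]
  [ 0,  0,  0, -5]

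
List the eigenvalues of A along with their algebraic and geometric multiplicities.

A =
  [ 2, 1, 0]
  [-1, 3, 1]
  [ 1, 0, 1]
λ = 2: alg = 3, geom = 1

Step 1 — factor the characteristic polynomial to read off the algebraic multiplicities:
  χ_A(x) = (x - 2)^3

Step 2 — compute geometric multiplicities via the rank-nullity identity g(λ) = n − rank(A − λI):
  rank(A − (2)·I) = 2, so dim ker(A − (2)·I) = n − 2 = 1

Summary:
  λ = 2: algebraic multiplicity = 3, geometric multiplicity = 1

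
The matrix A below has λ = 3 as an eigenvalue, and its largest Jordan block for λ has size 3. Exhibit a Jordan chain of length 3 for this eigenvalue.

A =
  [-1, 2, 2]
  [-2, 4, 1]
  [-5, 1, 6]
A Jordan chain for λ = 3 of length 3:
v_1 = (2, 1, 3)ᵀ
v_2 = (-4, -2, -5)ᵀ
v_3 = (1, 0, 0)ᵀ

Let N = A − (3)·I. We want v_3 with N^3 v_3 = 0 but N^2 v_3 ≠ 0; then v_{j-1} := N · v_j for j = 3, …, 2.

Pick v_3 = (1, 0, 0)ᵀ.
Then v_2 = N · v_3 = (-4, -2, -5)ᵀ.
Then v_1 = N · v_2 = (2, 1, 3)ᵀ.

Sanity check: (A − (3)·I) v_1 = (0, 0, 0)ᵀ = 0. ✓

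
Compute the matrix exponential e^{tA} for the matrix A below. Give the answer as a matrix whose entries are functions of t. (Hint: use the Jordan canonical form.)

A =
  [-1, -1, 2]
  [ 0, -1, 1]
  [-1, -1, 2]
e^{tA} =
  [-t^2/2 - t + 1, -t, t^2/2 + 2*t]
  [-t^2/2, 1 - t, t^2/2 + t]
  [-t^2/2 - t, -t, t^2/2 + 2*t + 1]

Strategy: write A = P · J · P⁻¹ where J is a Jordan canonical form, so e^{tA} = P · e^{tJ} · P⁻¹, and e^{tJ} can be computed block-by-block.

A has Jordan form
J =
  [0, 1, 0]
  [0, 0, 1]
  [0, 0, 0]
(up to reordering of blocks).

Per-block formulas:
  For a 3×3 Jordan block J_3(0): exp(t · J_3(0)) = e^(0t)·(I + t·N + (t^2/2)·N^2), where N is the 3×3 nilpotent shift.

After assembling e^{tJ} and conjugating by P, we get:

e^{tA} =
  [-t^2/2 - t + 1, -t, t^2/2 + 2*t]
  [-t^2/2, 1 - t, t^2/2 + t]
  [-t^2/2 - t, -t, t^2/2 + 2*t + 1]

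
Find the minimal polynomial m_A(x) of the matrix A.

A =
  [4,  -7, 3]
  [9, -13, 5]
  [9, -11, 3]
x^3 + 6*x^2 + 12*x + 8

The characteristic polynomial is χ_A(x) = (x + 2)^3, so the eigenvalues are known. The minimal polynomial is
  m_A(x) = Π_λ (x − λ)^{k_λ}
where k_λ is the size of the *largest* Jordan block for λ (equivalently, the smallest k with (A − λI)^k v = 0 for every generalised eigenvector v of λ).

  λ = -2: largest Jordan block has size 3, contributing (x + 2)^3

So m_A(x) = (x + 2)^3 = x^3 + 6*x^2 + 12*x + 8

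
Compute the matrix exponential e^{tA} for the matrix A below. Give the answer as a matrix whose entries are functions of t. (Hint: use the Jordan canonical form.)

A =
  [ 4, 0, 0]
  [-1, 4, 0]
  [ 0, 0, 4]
e^{tA} =
  [exp(4*t), 0, 0]
  [-t*exp(4*t), exp(4*t), 0]
  [0, 0, exp(4*t)]

Strategy: write A = P · J · P⁻¹ where J is a Jordan canonical form, so e^{tA} = P · e^{tJ} · P⁻¹, and e^{tJ} can be computed block-by-block.

A has Jordan form
J =
  [4, 1, 0]
  [0, 4, 0]
  [0, 0, 4]
(up to reordering of blocks).

Per-block formulas:
  For a 1×1 block at λ = 4: exp(t · [4]) = [e^(4t)].
  For a 2×2 Jordan block J_2(4): exp(t · J_2(4)) = e^(4t)·(I + t·N), where N is the 2×2 nilpotent shift.

After assembling e^{tJ} and conjugating by P, we get:

e^{tA} =
  [exp(4*t), 0, 0]
  [-t*exp(4*t), exp(4*t), 0]
  [0, 0, exp(4*t)]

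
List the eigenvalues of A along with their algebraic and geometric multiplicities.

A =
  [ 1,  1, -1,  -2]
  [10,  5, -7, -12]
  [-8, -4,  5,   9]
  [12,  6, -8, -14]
λ = -1: alg = 3, geom = 1; λ = 0: alg = 1, geom = 1

Step 1 — factor the characteristic polynomial to read off the algebraic multiplicities:
  χ_A(x) = x*(x + 1)^3

Step 2 — compute geometric multiplicities via the rank-nullity identity g(λ) = n − rank(A − λI):
  rank(A − (-1)·I) = 3, so dim ker(A − (-1)·I) = n − 3 = 1
  rank(A − (0)·I) = 3, so dim ker(A − (0)·I) = n − 3 = 1

Summary:
  λ = -1: algebraic multiplicity = 3, geometric multiplicity = 1
  λ = 0: algebraic multiplicity = 1, geometric multiplicity = 1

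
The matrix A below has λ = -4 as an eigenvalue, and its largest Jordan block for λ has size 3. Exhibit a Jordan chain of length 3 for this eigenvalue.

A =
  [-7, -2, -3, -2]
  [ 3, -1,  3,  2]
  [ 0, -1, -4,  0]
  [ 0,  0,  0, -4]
A Jordan chain for λ = -4 of length 3:
v_1 = (3, 0, -3, 0)ᵀ
v_2 = (-3, 3, 0, 0)ᵀ
v_3 = (1, 0, 0, 0)ᵀ

Let N = A − (-4)·I. We want v_3 with N^3 v_3 = 0 but N^2 v_3 ≠ 0; then v_{j-1} := N · v_j for j = 3, …, 2.

Pick v_3 = (1, 0, 0, 0)ᵀ.
Then v_2 = N · v_3 = (-3, 3, 0, 0)ᵀ.
Then v_1 = N · v_2 = (3, 0, -3, 0)ᵀ.

Sanity check: (A − (-4)·I) v_1 = (0, 0, 0, 0)ᵀ = 0. ✓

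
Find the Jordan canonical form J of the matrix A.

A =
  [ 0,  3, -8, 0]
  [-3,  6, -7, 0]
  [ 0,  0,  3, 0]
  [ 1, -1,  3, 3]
J_3(3) ⊕ J_1(3)

The characteristic polynomial is
  det(x·I − A) = x^4 - 12*x^3 + 54*x^2 - 108*x + 81 = (x - 3)^4

Eigenvalues and multiplicities (the geometric multiplicity of λ is n − rank(A − λI), which equals the number of Jordan blocks for λ):
  λ = 3: algebraic multiplicity = 4, geometric multiplicity = 2

Determining the block sizes for each eigenvalue:
  λ = 3: with am = 4 and gm = 2, the partition is not yet determined (e.g. several partitions of 4 into 2 parts exist). Let N = A − (3)·I. Computing rank(N^1) = 2, rank(N^2) = 1, rank(N^3) = 0; the number of blocks of size ≥ j is rank(N^{j−1}) − rank(N^j), giving [2, 1, 1]. So we have 1 block(s) of size 3, 1 block(s) of size 1 → block sizes [3, 1]

Assembling the blocks gives a Jordan form
J =
  [3, 1, 0, 0]
  [0, 3, 1, 0]
  [0, 0, 3, 0]
  [0, 0, 0, 3]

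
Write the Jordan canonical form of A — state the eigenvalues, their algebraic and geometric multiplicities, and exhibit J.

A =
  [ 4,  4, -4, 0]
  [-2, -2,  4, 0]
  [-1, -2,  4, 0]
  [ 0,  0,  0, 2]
J_2(2) ⊕ J_1(2) ⊕ J_1(2)

The characteristic polynomial is
  det(x·I − A) = x^4 - 8*x^3 + 24*x^2 - 32*x + 16 = (x - 2)^4

Eigenvalues and multiplicities (the geometric multiplicity of λ is n − rank(A − λI), which equals the number of Jordan blocks for λ):
  λ = 2: algebraic multiplicity = 4, geometric multiplicity = 3

Determining the block sizes for each eigenvalue:
  λ = 2: 3 blocks summing to 4 forces exactly one block of size 2 and the rest size 1 → block sizes [2, 1, 1]

Assembling the blocks gives a Jordan form
J =
  [2, 1, 0, 0]
  [0, 2, 0, 0]
  [0, 0, 2, 0]
  [0, 0, 0, 2]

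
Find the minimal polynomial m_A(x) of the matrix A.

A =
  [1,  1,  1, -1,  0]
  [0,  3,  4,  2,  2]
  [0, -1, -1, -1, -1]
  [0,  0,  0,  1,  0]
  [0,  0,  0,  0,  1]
x^3 - 3*x^2 + 3*x - 1

The characteristic polynomial is χ_A(x) = (x - 1)^5, so the eigenvalues are known. The minimal polynomial is
  m_A(x) = Π_λ (x − λ)^{k_λ}
where k_λ is the size of the *largest* Jordan block for λ (equivalently, the smallest k with (A − λI)^k v = 0 for every generalised eigenvector v of λ).

  λ = 1: largest Jordan block has size 3, contributing (x − 1)^3

So m_A(x) = (x - 1)^3 = x^3 - 3*x^2 + 3*x - 1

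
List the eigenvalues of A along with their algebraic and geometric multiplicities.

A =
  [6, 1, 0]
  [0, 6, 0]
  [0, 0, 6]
λ = 6: alg = 3, geom = 2

Step 1 — factor the characteristic polynomial to read off the algebraic multiplicities:
  χ_A(x) = (x - 6)^3

Step 2 — compute geometric multiplicities via the rank-nullity identity g(λ) = n − rank(A − λI):
  rank(A − (6)·I) = 1, so dim ker(A − (6)·I) = n − 1 = 2

Summary:
  λ = 6: algebraic multiplicity = 3, geometric multiplicity = 2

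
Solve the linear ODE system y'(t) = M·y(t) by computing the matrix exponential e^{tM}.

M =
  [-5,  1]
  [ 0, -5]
e^{tM} =
  [exp(-5*t), t*exp(-5*t)]
  [0, exp(-5*t)]

Strategy: write M = P · J · P⁻¹ where J is a Jordan canonical form, so e^{tM} = P · e^{tJ} · P⁻¹, and e^{tJ} can be computed block-by-block.

M has Jordan form
J =
  [-5,  1]
  [ 0, -5]
(up to reordering of blocks).

Per-block formulas:
  For a 2×2 Jordan block J_2(-5): exp(t · J_2(-5)) = e^(-5t)·(I + t·N), where N is the 2×2 nilpotent shift.

After assembling e^{tJ} and conjugating by P, we get:

e^{tM} =
  [exp(-5*t), t*exp(-5*t)]
  [0, exp(-5*t)]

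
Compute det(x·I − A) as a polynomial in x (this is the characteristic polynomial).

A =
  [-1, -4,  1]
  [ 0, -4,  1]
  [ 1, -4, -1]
x^3 + 6*x^2 + 12*x + 8

Expanding det(x·I − A) (e.g. by cofactor expansion or by noting that A is similar to its Jordan form J, which has the same characteristic polynomial as A) gives
  χ_A(x) = x^3 + 6*x^2 + 12*x + 8
which factors as (x + 2)^3. The eigenvalues (with algebraic multiplicities) are λ = -2 with multiplicity 3.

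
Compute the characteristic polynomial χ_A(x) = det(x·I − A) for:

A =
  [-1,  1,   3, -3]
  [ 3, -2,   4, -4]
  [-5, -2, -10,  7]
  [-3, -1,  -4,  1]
x^4 + 12*x^3 + 54*x^2 + 108*x + 81

Expanding det(x·I − A) (e.g. by cofactor expansion or by noting that A is similar to its Jordan form J, which has the same characteristic polynomial as A) gives
  χ_A(x) = x^4 + 12*x^3 + 54*x^2 + 108*x + 81
which factors as (x + 3)^4. The eigenvalues (with algebraic multiplicities) are λ = -3 with multiplicity 4.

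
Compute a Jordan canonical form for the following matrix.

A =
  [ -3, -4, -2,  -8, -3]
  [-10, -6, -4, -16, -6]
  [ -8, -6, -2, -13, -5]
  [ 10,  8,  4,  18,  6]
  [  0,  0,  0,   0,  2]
J_1(1) ⊕ J_2(2) ⊕ J_1(2) ⊕ J_1(2)

The characteristic polynomial is
  det(x·I − A) = x^5 - 9*x^4 + 32*x^3 - 56*x^2 + 48*x - 16 = (x - 2)^4*(x - 1)

Eigenvalues and multiplicities (the geometric multiplicity of λ is n − rank(A − λI), which equals the number of Jordan blocks for λ):
  λ = 1: algebraic multiplicity = 1, geometric multiplicity = 1
  λ = 2: algebraic multiplicity = 4, geometric multiplicity = 3

Determining the block sizes for each eigenvalue:
  λ = 1: one block (gm = 1), so the single block has size am = 1 → block sizes [1]
  λ = 2: 3 blocks summing to 4 forces exactly one block of size 2 and the rest size 1 → block sizes [2, 1, 1]

Assembling the blocks gives a Jordan form
J =
  [1, 0, 0, 0, 0]
  [0, 2, 1, 0, 0]
  [0, 0, 2, 0, 0]
  [0, 0, 0, 2, 0]
  [0, 0, 0, 0, 2]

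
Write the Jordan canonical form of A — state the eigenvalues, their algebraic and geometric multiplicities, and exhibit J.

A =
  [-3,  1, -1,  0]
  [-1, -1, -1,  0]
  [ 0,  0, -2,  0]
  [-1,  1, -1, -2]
J_2(-2) ⊕ J_1(-2) ⊕ J_1(-2)

The characteristic polynomial is
  det(x·I − A) = x^4 + 8*x^3 + 24*x^2 + 32*x + 16 = (x + 2)^4

Eigenvalues and multiplicities (the geometric multiplicity of λ is n − rank(A − λI), which equals the number of Jordan blocks for λ):
  λ = -2: algebraic multiplicity = 4, geometric multiplicity = 3

Determining the block sizes for each eigenvalue:
  λ = -2: 3 blocks summing to 4 forces exactly one block of size 2 and the rest size 1 → block sizes [2, 1, 1]

Assembling the blocks gives a Jordan form
J =
  [-2,  1,  0,  0]
  [ 0, -2,  0,  0]
  [ 0,  0, -2,  0]
  [ 0,  0,  0, -2]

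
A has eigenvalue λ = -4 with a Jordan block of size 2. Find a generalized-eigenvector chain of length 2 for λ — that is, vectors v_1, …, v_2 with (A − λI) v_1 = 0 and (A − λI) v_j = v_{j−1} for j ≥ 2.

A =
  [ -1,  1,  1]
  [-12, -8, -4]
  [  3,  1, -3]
A Jordan chain for λ = -4 of length 2:
v_1 = (3, -12, 3)ᵀ
v_2 = (1, 0, 0)ᵀ

Let N = A − (-4)·I. We want v_2 with N^2 v_2 = 0 but N^1 v_2 ≠ 0; then v_{j-1} := N · v_j for j = 2, …, 2.

Pick v_2 = (1, 0, 0)ᵀ.
Then v_1 = N · v_2 = (3, -12, 3)ᵀ.

Sanity check: (A − (-4)·I) v_1 = (0, 0, 0)ᵀ = 0. ✓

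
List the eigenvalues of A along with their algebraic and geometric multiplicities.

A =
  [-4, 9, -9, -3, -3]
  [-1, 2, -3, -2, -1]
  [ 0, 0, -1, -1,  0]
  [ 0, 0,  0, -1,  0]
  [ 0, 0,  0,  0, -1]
λ = -1: alg = 5, geom = 3

Step 1 — factor the characteristic polynomial to read off the algebraic multiplicities:
  χ_A(x) = (x + 1)^5

Step 2 — compute geometric multiplicities via the rank-nullity identity g(λ) = n − rank(A − λI):
  rank(A − (-1)·I) = 2, so dim ker(A − (-1)·I) = n − 2 = 3

Summary:
  λ = -1: algebraic multiplicity = 5, geometric multiplicity = 3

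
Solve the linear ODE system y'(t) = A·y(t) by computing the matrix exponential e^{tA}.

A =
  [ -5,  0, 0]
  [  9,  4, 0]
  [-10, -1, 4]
e^{tA} =
  [exp(-5*t), 0, 0]
  [exp(4*t) - exp(-5*t), exp(4*t), 0]
  [-t*exp(4*t) - exp(4*t) + exp(-5*t), -t*exp(4*t), exp(4*t)]

Strategy: write A = P · J · P⁻¹ where J is a Jordan canonical form, so e^{tA} = P · e^{tJ} · P⁻¹, and e^{tJ} can be computed block-by-block.

A has Jordan form
J =
  [-5, 0, 0]
  [ 0, 4, 1]
  [ 0, 0, 4]
(up to reordering of blocks).

Per-block formulas:
  For a 1×1 block at λ = -5: exp(t · [-5]) = [e^(-5t)].
  For a 2×2 Jordan block J_2(4): exp(t · J_2(4)) = e^(4t)·(I + t·N), where N is the 2×2 nilpotent shift.

After assembling e^{tJ} and conjugating by P, we get:

e^{tA} =
  [exp(-5*t), 0, 0]
  [exp(4*t) - exp(-5*t), exp(4*t), 0]
  [-t*exp(4*t) - exp(4*t) + exp(-5*t), -t*exp(4*t), exp(4*t)]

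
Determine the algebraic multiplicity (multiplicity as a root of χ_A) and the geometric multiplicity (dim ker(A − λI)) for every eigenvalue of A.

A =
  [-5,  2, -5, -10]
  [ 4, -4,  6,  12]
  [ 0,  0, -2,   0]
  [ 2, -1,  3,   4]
λ = -2: alg = 3, geom = 2; λ = -1: alg = 1, geom = 1

Step 1 — factor the characteristic polynomial to read off the algebraic multiplicities:
  χ_A(x) = (x + 1)*(x + 2)^3

Step 2 — compute geometric multiplicities via the rank-nullity identity g(λ) = n − rank(A − λI):
  rank(A − (-2)·I) = 2, so dim ker(A − (-2)·I) = n − 2 = 2
  rank(A − (-1)·I) = 3, so dim ker(A − (-1)·I) = n − 3 = 1

Summary:
  λ = -2: algebraic multiplicity = 3, geometric multiplicity = 2
  λ = -1: algebraic multiplicity = 1, geometric multiplicity = 1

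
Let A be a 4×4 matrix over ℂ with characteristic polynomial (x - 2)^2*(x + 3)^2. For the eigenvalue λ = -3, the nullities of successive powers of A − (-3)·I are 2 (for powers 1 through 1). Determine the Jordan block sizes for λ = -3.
Block sizes for λ = -3: [1, 1]

From the dimensions of kernels of powers, the number of Jordan blocks of size at least j is d_j − d_{j−1} where d_j = dim ker(N^j) (with d_0 = 0). Computing the differences gives [2].
The number of blocks of size exactly k is (#blocks of size ≥ k) − (#blocks of size ≥ k + 1), so the partition is: 2 block(s) of size 1.
In nonincreasing order the block sizes are [1, 1].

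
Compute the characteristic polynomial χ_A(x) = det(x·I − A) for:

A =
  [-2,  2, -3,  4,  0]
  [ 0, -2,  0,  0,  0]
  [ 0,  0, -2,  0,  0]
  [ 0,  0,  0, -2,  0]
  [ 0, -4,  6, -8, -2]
x^5 + 10*x^4 + 40*x^3 + 80*x^2 + 80*x + 32

Expanding det(x·I − A) (e.g. by cofactor expansion or by noting that A is similar to its Jordan form J, which has the same characteristic polynomial as A) gives
  χ_A(x) = x^5 + 10*x^4 + 40*x^3 + 80*x^2 + 80*x + 32
which factors as (x + 2)^5. The eigenvalues (with algebraic multiplicities) are λ = -2 with multiplicity 5.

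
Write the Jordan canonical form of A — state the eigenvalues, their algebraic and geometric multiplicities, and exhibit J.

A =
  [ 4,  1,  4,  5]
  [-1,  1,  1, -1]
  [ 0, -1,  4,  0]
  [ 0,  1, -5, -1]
J_1(-1) ⊕ J_3(3)

The characteristic polynomial is
  det(x·I − A) = x^4 - 8*x^3 + 18*x^2 - 27 = (x - 3)^3*(x + 1)

Eigenvalues and multiplicities (the geometric multiplicity of λ is n − rank(A − λI), which equals the number of Jordan blocks for λ):
  λ = -1: algebraic multiplicity = 1, geometric multiplicity = 1
  λ = 3: algebraic multiplicity = 3, geometric multiplicity = 1

Determining the block sizes for each eigenvalue:
  λ = -1: one block (gm = 1), so the single block has size am = 1 → block sizes [1]
  λ = 3: one block (gm = 1), so the single block has size am = 3 → block sizes [3]

Assembling the blocks gives a Jordan form
J =
  [-1, 0, 0, 0]
  [ 0, 3, 1, 0]
  [ 0, 0, 3, 1]
  [ 0, 0, 0, 3]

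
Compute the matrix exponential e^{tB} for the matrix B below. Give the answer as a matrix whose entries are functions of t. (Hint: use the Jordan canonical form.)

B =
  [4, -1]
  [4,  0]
e^{tB} =
  [2*t*exp(2*t) + exp(2*t), -t*exp(2*t)]
  [4*t*exp(2*t), -2*t*exp(2*t) + exp(2*t)]

Strategy: write B = P · J · P⁻¹ where J is a Jordan canonical form, so e^{tB} = P · e^{tJ} · P⁻¹, and e^{tJ} can be computed block-by-block.

B has Jordan form
J =
  [2, 1]
  [0, 2]
(up to reordering of blocks).

Per-block formulas:
  For a 2×2 Jordan block J_2(2): exp(t · J_2(2)) = e^(2t)·(I + t·N), where N is the 2×2 nilpotent shift.

After assembling e^{tJ} and conjugating by P, we get:

e^{tB} =
  [2*t*exp(2*t) + exp(2*t), -t*exp(2*t)]
  [4*t*exp(2*t), -2*t*exp(2*t) + exp(2*t)]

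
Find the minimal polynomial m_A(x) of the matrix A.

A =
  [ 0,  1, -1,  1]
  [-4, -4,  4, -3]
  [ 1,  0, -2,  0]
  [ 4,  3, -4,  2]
x^3 + 3*x^2 + 3*x + 1

The characteristic polynomial is χ_A(x) = (x + 1)^4, so the eigenvalues are known. The minimal polynomial is
  m_A(x) = Π_λ (x − λ)^{k_λ}
where k_λ is the size of the *largest* Jordan block for λ (equivalently, the smallest k with (A − λI)^k v = 0 for every generalised eigenvector v of λ).

  λ = -1: largest Jordan block has size 3, contributing (x + 1)^3

So m_A(x) = (x + 1)^3 = x^3 + 3*x^2 + 3*x + 1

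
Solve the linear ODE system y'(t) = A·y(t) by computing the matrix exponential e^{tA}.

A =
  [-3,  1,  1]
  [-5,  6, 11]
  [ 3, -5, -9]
e^{tA} =
  [-t^2*exp(-2*t)/2 - t*exp(-2*t) + exp(-2*t), t^2*exp(-2*t) + t*exp(-2*t), 3*t^2*exp(-2*t)/2 + t*exp(-2*t)]
  [-t^2*exp(-2*t) - 5*t*exp(-2*t), 2*t^2*exp(-2*t) + 8*t*exp(-2*t) + exp(-2*t), 3*t^2*exp(-2*t) + 11*t*exp(-2*t)]
  [t^2*exp(-2*t)/2 + 3*t*exp(-2*t), -t^2*exp(-2*t) - 5*t*exp(-2*t), -3*t^2*exp(-2*t)/2 - 7*t*exp(-2*t) + exp(-2*t)]

Strategy: write A = P · J · P⁻¹ where J is a Jordan canonical form, so e^{tA} = P · e^{tJ} · P⁻¹, and e^{tJ} can be computed block-by-block.

A has Jordan form
J =
  [-2,  1,  0]
  [ 0, -2,  1]
  [ 0,  0, -2]
(up to reordering of blocks).

Per-block formulas:
  For a 3×3 Jordan block J_3(-2): exp(t · J_3(-2)) = e^(-2t)·(I + t·N + (t^2/2)·N^2), where N is the 3×3 nilpotent shift.

After assembling e^{tJ} and conjugating by P, we get:

e^{tA} =
  [-t^2*exp(-2*t)/2 - t*exp(-2*t) + exp(-2*t), t^2*exp(-2*t) + t*exp(-2*t), 3*t^2*exp(-2*t)/2 + t*exp(-2*t)]
  [-t^2*exp(-2*t) - 5*t*exp(-2*t), 2*t^2*exp(-2*t) + 8*t*exp(-2*t) + exp(-2*t), 3*t^2*exp(-2*t) + 11*t*exp(-2*t)]
  [t^2*exp(-2*t)/2 + 3*t*exp(-2*t), -t^2*exp(-2*t) - 5*t*exp(-2*t), -3*t^2*exp(-2*t)/2 - 7*t*exp(-2*t) + exp(-2*t)]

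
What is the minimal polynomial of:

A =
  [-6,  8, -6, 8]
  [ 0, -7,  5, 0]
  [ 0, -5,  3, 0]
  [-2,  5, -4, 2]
x^3 + 6*x^2 + 12*x + 8

The characteristic polynomial is χ_A(x) = (x + 2)^4, so the eigenvalues are known. The minimal polynomial is
  m_A(x) = Π_λ (x − λ)^{k_λ}
where k_λ is the size of the *largest* Jordan block for λ (equivalently, the smallest k with (A − λI)^k v = 0 for every generalised eigenvector v of λ).

  λ = -2: largest Jordan block has size 3, contributing (x + 2)^3

So m_A(x) = (x + 2)^3 = x^3 + 6*x^2 + 12*x + 8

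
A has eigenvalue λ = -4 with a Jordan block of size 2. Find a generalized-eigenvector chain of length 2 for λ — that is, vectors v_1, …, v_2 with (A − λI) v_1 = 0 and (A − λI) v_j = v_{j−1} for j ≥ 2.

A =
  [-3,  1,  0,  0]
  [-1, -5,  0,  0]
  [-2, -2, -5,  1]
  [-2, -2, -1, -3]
A Jordan chain for λ = -4 of length 2:
v_1 = (1, -1, -2, -2)ᵀ
v_2 = (1, 0, 0, 0)ᵀ

Let N = A − (-4)·I. We want v_2 with N^2 v_2 = 0 but N^1 v_2 ≠ 0; then v_{j-1} := N · v_j for j = 2, …, 2.

Pick v_2 = (1, 0, 0, 0)ᵀ.
Then v_1 = N · v_2 = (1, -1, -2, -2)ᵀ.

Sanity check: (A − (-4)·I) v_1 = (0, 0, 0, 0)ᵀ = 0. ✓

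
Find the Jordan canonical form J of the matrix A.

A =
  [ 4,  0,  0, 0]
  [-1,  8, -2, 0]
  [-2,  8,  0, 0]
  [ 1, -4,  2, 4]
J_2(4) ⊕ J_1(4) ⊕ J_1(4)

The characteristic polynomial is
  det(x·I − A) = x^4 - 16*x^3 + 96*x^2 - 256*x + 256 = (x - 4)^4

Eigenvalues and multiplicities (the geometric multiplicity of λ is n − rank(A − λI), which equals the number of Jordan blocks for λ):
  λ = 4: algebraic multiplicity = 4, geometric multiplicity = 3

Determining the block sizes for each eigenvalue:
  λ = 4: 3 blocks summing to 4 forces exactly one block of size 2 and the rest size 1 → block sizes [2, 1, 1]

Assembling the blocks gives a Jordan form
J =
  [4, 1, 0, 0]
  [0, 4, 0, 0]
  [0, 0, 4, 0]
  [0, 0, 0, 4]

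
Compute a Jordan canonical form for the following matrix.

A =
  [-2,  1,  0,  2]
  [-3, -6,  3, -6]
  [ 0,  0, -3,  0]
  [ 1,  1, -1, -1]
J_3(-3) ⊕ J_1(-3)

The characteristic polynomial is
  det(x·I − A) = x^4 + 12*x^3 + 54*x^2 + 108*x + 81 = (x + 3)^4

Eigenvalues and multiplicities (the geometric multiplicity of λ is n − rank(A − λI), which equals the number of Jordan blocks for λ):
  λ = -3: algebraic multiplicity = 4, geometric multiplicity = 2

Determining the block sizes for each eigenvalue:
  λ = -3: with am = 4 and gm = 2, the partition is not yet determined (e.g. several partitions of 4 into 2 parts exist). Let N = A − (-3)·I. Computing rank(N^1) = 2, rank(N^2) = 1, rank(N^3) = 0; the number of blocks of size ≥ j is rank(N^{j−1}) − rank(N^j), giving [2, 1, 1]. So we have 1 block(s) of size 3, 1 block(s) of size 1 → block sizes [3, 1]

Assembling the blocks gives a Jordan form
J =
  [-3,  1,  0,  0]
  [ 0, -3,  1,  0]
  [ 0,  0, -3,  0]
  [ 0,  0,  0, -3]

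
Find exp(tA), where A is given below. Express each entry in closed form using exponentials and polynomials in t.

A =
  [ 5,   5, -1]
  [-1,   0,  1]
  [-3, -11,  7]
e^{tA} =
  [-t^2*exp(4*t)/2 + t*exp(4*t) + exp(4*t), -2*t^2*exp(4*t) + 5*t*exp(4*t), t^2*exp(4*t)/2 - t*exp(4*t)]
  [-t*exp(4*t), -4*t*exp(4*t) + exp(4*t), t*exp(4*t)]
  [-t^2*exp(4*t)/2 - 3*t*exp(4*t), -2*t^2*exp(4*t) - 11*t*exp(4*t), t^2*exp(4*t)/2 + 3*t*exp(4*t) + exp(4*t)]

Strategy: write A = P · J · P⁻¹ where J is a Jordan canonical form, so e^{tA} = P · e^{tJ} · P⁻¹, and e^{tJ} can be computed block-by-block.

A has Jordan form
J =
  [4, 1, 0]
  [0, 4, 1]
  [0, 0, 4]
(up to reordering of blocks).

Per-block formulas:
  For a 3×3 Jordan block J_3(4): exp(t · J_3(4)) = e^(4t)·(I + t·N + (t^2/2)·N^2), where N is the 3×3 nilpotent shift.

After assembling e^{tJ} and conjugating by P, we get:

e^{tA} =
  [-t^2*exp(4*t)/2 + t*exp(4*t) + exp(4*t), -2*t^2*exp(4*t) + 5*t*exp(4*t), t^2*exp(4*t)/2 - t*exp(4*t)]
  [-t*exp(4*t), -4*t*exp(4*t) + exp(4*t), t*exp(4*t)]
  [-t^2*exp(4*t)/2 - 3*t*exp(4*t), -2*t^2*exp(4*t) - 11*t*exp(4*t), t^2*exp(4*t)/2 + 3*t*exp(4*t) + exp(4*t)]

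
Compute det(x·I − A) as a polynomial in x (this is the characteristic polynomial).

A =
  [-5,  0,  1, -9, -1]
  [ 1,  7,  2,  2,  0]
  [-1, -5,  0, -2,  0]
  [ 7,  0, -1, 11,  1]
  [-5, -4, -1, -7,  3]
x^5 - 16*x^4 + 100*x^3 - 304*x^2 + 448*x - 256

Expanding det(x·I − A) (e.g. by cofactor expansion or by noting that A is similar to its Jordan form J, which has the same characteristic polynomial as A) gives
  χ_A(x) = x^5 - 16*x^4 + 100*x^3 - 304*x^2 + 448*x - 256
which factors as (x - 4)^3*(x - 2)^2. The eigenvalues (with algebraic multiplicities) are λ = 2 with multiplicity 2, λ = 4 with multiplicity 3.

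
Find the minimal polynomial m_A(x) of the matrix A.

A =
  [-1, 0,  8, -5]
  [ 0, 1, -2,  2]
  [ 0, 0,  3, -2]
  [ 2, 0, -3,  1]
x^3 - 3*x^2 + 3*x - 1

The characteristic polynomial is χ_A(x) = (x - 1)^4, so the eigenvalues are known. The minimal polynomial is
  m_A(x) = Π_λ (x − λ)^{k_λ}
where k_λ is the size of the *largest* Jordan block for λ (equivalently, the smallest k with (A − λI)^k v = 0 for every generalised eigenvector v of λ).

  λ = 1: largest Jordan block has size 3, contributing (x − 1)^3

So m_A(x) = (x - 1)^3 = x^3 - 3*x^2 + 3*x - 1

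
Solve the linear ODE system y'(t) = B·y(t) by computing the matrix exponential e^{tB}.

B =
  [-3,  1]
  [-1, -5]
e^{tB} =
  [t*exp(-4*t) + exp(-4*t), t*exp(-4*t)]
  [-t*exp(-4*t), -t*exp(-4*t) + exp(-4*t)]

Strategy: write B = P · J · P⁻¹ where J is a Jordan canonical form, so e^{tB} = P · e^{tJ} · P⁻¹, and e^{tJ} can be computed block-by-block.

B has Jordan form
J =
  [-4,  1]
  [ 0, -4]
(up to reordering of blocks).

Per-block formulas:
  For a 2×2 Jordan block J_2(-4): exp(t · J_2(-4)) = e^(-4t)·(I + t·N), where N is the 2×2 nilpotent shift.

After assembling e^{tJ} and conjugating by P, we get:

e^{tB} =
  [t*exp(-4*t) + exp(-4*t), t*exp(-4*t)]
  [-t*exp(-4*t), -t*exp(-4*t) + exp(-4*t)]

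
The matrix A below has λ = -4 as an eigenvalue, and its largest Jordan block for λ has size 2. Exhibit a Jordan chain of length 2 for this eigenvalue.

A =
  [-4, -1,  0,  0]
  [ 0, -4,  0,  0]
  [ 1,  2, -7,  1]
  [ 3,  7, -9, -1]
A Jordan chain for λ = -4 of length 2:
v_1 = (0, 0, 1, 3)ᵀ
v_2 = (1, 0, 0, 0)ᵀ

Let N = A − (-4)·I. We want v_2 with N^2 v_2 = 0 but N^1 v_2 ≠ 0; then v_{j-1} := N · v_j for j = 2, …, 2.

Pick v_2 = (1, 0, 0, 0)ᵀ.
Then v_1 = N · v_2 = (0, 0, 1, 3)ᵀ.

Sanity check: (A − (-4)·I) v_1 = (0, 0, 0, 0)ᵀ = 0. ✓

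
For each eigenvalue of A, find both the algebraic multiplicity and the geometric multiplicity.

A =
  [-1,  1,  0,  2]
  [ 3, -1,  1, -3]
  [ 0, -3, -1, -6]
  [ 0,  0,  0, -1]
λ = -1: alg = 4, geom = 2

Step 1 — factor the characteristic polynomial to read off the algebraic multiplicities:
  χ_A(x) = (x + 1)^4

Step 2 — compute geometric multiplicities via the rank-nullity identity g(λ) = n − rank(A − λI):
  rank(A − (-1)·I) = 2, so dim ker(A − (-1)·I) = n − 2 = 2

Summary:
  λ = -1: algebraic multiplicity = 4, geometric multiplicity = 2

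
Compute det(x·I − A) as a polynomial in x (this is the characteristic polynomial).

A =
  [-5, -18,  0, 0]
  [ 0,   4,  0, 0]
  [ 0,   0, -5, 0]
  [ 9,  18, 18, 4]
x^4 + 2*x^3 - 39*x^2 - 40*x + 400

Expanding det(x·I − A) (e.g. by cofactor expansion or by noting that A is similar to its Jordan form J, which has the same characteristic polynomial as A) gives
  χ_A(x) = x^4 + 2*x^3 - 39*x^2 - 40*x + 400
which factors as (x - 4)^2*(x + 5)^2. The eigenvalues (with algebraic multiplicities) are λ = -5 with multiplicity 2, λ = 4 with multiplicity 2.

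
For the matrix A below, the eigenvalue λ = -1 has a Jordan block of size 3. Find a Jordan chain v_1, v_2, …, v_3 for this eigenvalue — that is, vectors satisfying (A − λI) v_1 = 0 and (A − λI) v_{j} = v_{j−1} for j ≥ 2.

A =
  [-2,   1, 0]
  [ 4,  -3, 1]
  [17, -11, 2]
A Jordan chain for λ = -1 of length 3:
v_1 = (5, 5, -10)ᵀ
v_2 = (-1, 4, 17)ᵀ
v_3 = (1, 0, 0)ᵀ

Let N = A − (-1)·I. We want v_3 with N^3 v_3 = 0 but N^2 v_3 ≠ 0; then v_{j-1} := N · v_j for j = 3, …, 2.

Pick v_3 = (1, 0, 0)ᵀ.
Then v_2 = N · v_3 = (-1, 4, 17)ᵀ.
Then v_1 = N · v_2 = (5, 5, -10)ᵀ.

Sanity check: (A − (-1)·I) v_1 = (0, 0, 0)ᵀ = 0. ✓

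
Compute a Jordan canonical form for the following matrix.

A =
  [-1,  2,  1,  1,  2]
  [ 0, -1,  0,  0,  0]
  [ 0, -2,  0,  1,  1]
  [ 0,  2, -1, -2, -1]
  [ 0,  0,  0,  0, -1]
J_2(-1) ⊕ J_2(-1) ⊕ J_1(-1)

The characteristic polynomial is
  det(x·I − A) = x^5 + 5*x^4 + 10*x^3 + 10*x^2 + 5*x + 1 = (x + 1)^5

Eigenvalues and multiplicities (the geometric multiplicity of λ is n − rank(A − λI), which equals the number of Jordan blocks for λ):
  λ = -1: algebraic multiplicity = 5, geometric multiplicity = 3

Determining the block sizes for each eigenvalue:
  λ = -1: with am = 5 and gm = 3, the partition is not yet determined (e.g. several partitions of 5 into 3 parts exist). Let N = A − (-1)·I. Computing rank(N^1) = 2, rank(N^2) = 0; the number of blocks of size ≥ j is rank(N^{j−1}) − rank(N^j), giving [3, 2]. So we have 2 block(s) of size 2, 1 block(s) of size 1 → block sizes [2, 2, 1]

Assembling the blocks gives a Jordan form
J =
  [-1,  1,  0,  0,  0]
  [ 0, -1,  0,  0,  0]
  [ 0,  0, -1,  1,  0]
  [ 0,  0,  0, -1,  0]
  [ 0,  0,  0,  0, -1]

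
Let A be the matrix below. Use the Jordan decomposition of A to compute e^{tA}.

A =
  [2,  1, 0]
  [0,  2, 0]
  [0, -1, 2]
e^{tA} =
  [exp(2*t), t*exp(2*t), 0]
  [0, exp(2*t), 0]
  [0, -t*exp(2*t), exp(2*t)]

Strategy: write A = P · J · P⁻¹ where J is a Jordan canonical form, so e^{tA} = P · e^{tJ} · P⁻¹, and e^{tJ} can be computed block-by-block.

A has Jordan form
J =
  [2, 1, 0]
  [0, 2, 0]
  [0, 0, 2]
(up to reordering of blocks).

Per-block formulas:
  For a 1×1 block at λ = 2: exp(t · [2]) = [e^(2t)].
  For a 2×2 Jordan block J_2(2): exp(t · J_2(2)) = e^(2t)·(I + t·N), where N is the 2×2 nilpotent shift.

After assembling e^{tJ} and conjugating by P, we get:

e^{tA} =
  [exp(2*t), t*exp(2*t), 0]
  [0, exp(2*t), 0]
  [0, -t*exp(2*t), exp(2*t)]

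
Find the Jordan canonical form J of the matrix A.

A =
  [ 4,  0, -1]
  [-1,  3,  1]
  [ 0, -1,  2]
J_3(3)

The characteristic polynomial is
  det(x·I − A) = x^3 - 9*x^2 + 27*x - 27 = (x - 3)^3

Eigenvalues and multiplicities (the geometric multiplicity of λ is n − rank(A − λI), which equals the number of Jordan blocks for λ):
  λ = 3: algebraic multiplicity = 3, geometric multiplicity = 1

Determining the block sizes for each eigenvalue:
  λ = 3: one block (gm = 1), so the single block has size am = 3 → block sizes [3]

Assembling the blocks gives a Jordan form
J =
  [3, 1, 0]
  [0, 3, 1]
  [0, 0, 3]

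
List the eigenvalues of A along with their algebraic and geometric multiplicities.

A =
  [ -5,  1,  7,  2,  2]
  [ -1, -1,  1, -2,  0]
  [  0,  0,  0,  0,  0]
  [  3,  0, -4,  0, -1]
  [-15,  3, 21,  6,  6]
λ = 0: alg = 5, geom = 3

Step 1 — factor the characteristic polynomial to read off the algebraic multiplicities:
  χ_A(x) = x^5

Step 2 — compute geometric multiplicities via the rank-nullity identity g(λ) = n − rank(A − λI):
  rank(A − (0)·I) = 2, so dim ker(A − (0)·I) = n − 2 = 3

Summary:
  λ = 0: algebraic multiplicity = 5, geometric multiplicity = 3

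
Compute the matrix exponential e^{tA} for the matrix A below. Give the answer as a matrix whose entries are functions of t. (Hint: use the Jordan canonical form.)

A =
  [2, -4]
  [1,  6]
e^{tA} =
  [-2*t*exp(4*t) + exp(4*t), -4*t*exp(4*t)]
  [t*exp(4*t), 2*t*exp(4*t) + exp(4*t)]

Strategy: write A = P · J · P⁻¹ where J is a Jordan canonical form, so e^{tA} = P · e^{tJ} · P⁻¹, and e^{tJ} can be computed block-by-block.

A has Jordan form
J =
  [4, 1]
  [0, 4]
(up to reordering of blocks).

Per-block formulas:
  For a 2×2 Jordan block J_2(4): exp(t · J_2(4)) = e^(4t)·(I + t·N), where N is the 2×2 nilpotent shift.

After assembling e^{tJ} and conjugating by P, we get:

e^{tA} =
  [-2*t*exp(4*t) + exp(4*t), -4*t*exp(4*t)]
  [t*exp(4*t), 2*t*exp(4*t) + exp(4*t)]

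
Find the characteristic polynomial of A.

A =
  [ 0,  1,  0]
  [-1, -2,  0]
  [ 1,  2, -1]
x^3 + 3*x^2 + 3*x + 1

Expanding det(x·I − A) (e.g. by cofactor expansion or by noting that A is similar to its Jordan form J, which has the same characteristic polynomial as A) gives
  χ_A(x) = x^3 + 3*x^2 + 3*x + 1
which factors as (x + 1)^3. The eigenvalues (with algebraic multiplicities) are λ = -1 with multiplicity 3.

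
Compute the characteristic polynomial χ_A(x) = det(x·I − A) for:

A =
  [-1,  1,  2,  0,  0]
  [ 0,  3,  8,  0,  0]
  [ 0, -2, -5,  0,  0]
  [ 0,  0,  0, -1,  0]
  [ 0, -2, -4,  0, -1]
x^5 + 5*x^4 + 10*x^3 + 10*x^2 + 5*x + 1

Expanding det(x·I − A) (e.g. by cofactor expansion or by noting that A is similar to its Jordan form J, which has the same characteristic polynomial as A) gives
  χ_A(x) = x^5 + 5*x^4 + 10*x^3 + 10*x^2 + 5*x + 1
which factors as (x + 1)^5. The eigenvalues (with algebraic multiplicities) are λ = -1 with multiplicity 5.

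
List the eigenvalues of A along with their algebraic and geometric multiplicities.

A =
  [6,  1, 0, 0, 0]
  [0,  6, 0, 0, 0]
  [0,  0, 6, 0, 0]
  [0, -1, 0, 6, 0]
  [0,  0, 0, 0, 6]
λ = 6: alg = 5, geom = 4

Step 1 — factor the characteristic polynomial to read off the algebraic multiplicities:
  χ_A(x) = (x - 6)^5

Step 2 — compute geometric multiplicities via the rank-nullity identity g(λ) = n − rank(A − λI):
  rank(A − (6)·I) = 1, so dim ker(A − (6)·I) = n − 1 = 4

Summary:
  λ = 6: algebraic multiplicity = 5, geometric multiplicity = 4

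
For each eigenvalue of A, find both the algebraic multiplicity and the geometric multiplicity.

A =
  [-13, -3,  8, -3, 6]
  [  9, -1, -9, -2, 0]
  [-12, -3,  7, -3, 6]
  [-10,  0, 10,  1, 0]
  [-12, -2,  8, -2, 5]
λ = -1: alg = 3, geom = 1; λ = 1: alg = 2, geom = 2

Step 1 — factor the characteristic polynomial to read off the algebraic multiplicities:
  χ_A(x) = (x - 1)^2*(x + 1)^3

Step 2 — compute geometric multiplicities via the rank-nullity identity g(λ) = n − rank(A − λI):
  rank(A − (-1)·I) = 4, so dim ker(A − (-1)·I) = n − 4 = 1
  rank(A − (1)·I) = 3, so dim ker(A − (1)·I) = n − 3 = 2

Summary:
  λ = -1: algebraic multiplicity = 3, geometric multiplicity = 1
  λ = 1: algebraic multiplicity = 2, geometric multiplicity = 2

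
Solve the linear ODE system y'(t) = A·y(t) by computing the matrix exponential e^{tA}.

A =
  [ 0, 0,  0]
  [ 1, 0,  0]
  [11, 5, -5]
e^{tA} =
  [1, 0, 0]
  [t, 1, 0]
  [t + 2 - 2*exp(-5*t), 1 - exp(-5*t), exp(-5*t)]

Strategy: write A = P · J · P⁻¹ where J is a Jordan canonical form, so e^{tA} = P · e^{tJ} · P⁻¹, and e^{tJ} can be computed block-by-block.

A has Jordan form
J =
  [-5, 0, 0]
  [ 0, 0, 1]
  [ 0, 0, 0]
(up to reordering of blocks).

Per-block formulas:
  For a 2×2 Jordan block J_2(0): exp(t · J_2(0)) = e^(0t)·(I + t·N), where N is the 2×2 nilpotent shift.
  For a 1×1 block at λ = -5: exp(t · [-5]) = [e^(-5t)].

After assembling e^{tJ} and conjugating by P, we get:

e^{tA} =
  [1, 0, 0]
  [t, 1, 0]
  [t + 2 - 2*exp(-5*t), 1 - exp(-5*t), exp(-5*t)]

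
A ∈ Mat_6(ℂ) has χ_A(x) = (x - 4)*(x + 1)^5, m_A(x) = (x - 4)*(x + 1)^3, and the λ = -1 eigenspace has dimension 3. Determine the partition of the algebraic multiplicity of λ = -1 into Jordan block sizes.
Block sizes for λ = -1: [3, 1, 1]

Step 1 — from the characteristic polynomial, algebraic multiplicity of λ = -1 is 5. From dim ker(A − (-1)·I) = 3, there are exactly 3 Jordan blocks for λ = -1.
Step 2 — from the minimal polynomial, the factor (x + 1)^3 tells us the largest block for λ = -1 has size 3.
Step 3 — with total size 5, 3 blocks, and largest block 3, the block sizes (in nonincreasing order) are [3, 1, 1].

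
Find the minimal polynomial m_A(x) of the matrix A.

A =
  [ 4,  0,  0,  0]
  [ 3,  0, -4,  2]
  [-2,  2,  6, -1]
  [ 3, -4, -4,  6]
x^3 - 12*x^2 + 48*x - 64

The characteristic polynomial is χ_A(x) = (x - 4)^4, so the eigenvalues are known. The minimal polynomial is
  m_A(x) = Π_λ (x − λ)^{k_λ}
where k_λ is the size of the *largest* Jordan block for λ (equivalently, the smallest k with (A − λI)^k v = 0 for every generalised eigenvector v of λ).

  λ = 4: largest Jordan block has size 3, contributing (x − 4)^3

So m_A(x) = (x - 4)^3 = x^3 - 12*x^2 + 48*x - 64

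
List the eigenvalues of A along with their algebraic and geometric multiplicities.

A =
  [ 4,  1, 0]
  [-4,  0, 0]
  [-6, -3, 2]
λ = 2: alg = 3, geom = 2

Step 1 — factor the characteristic polynomial to read off the algebraic multiplicities:
  χ_A(x) = (x - 2)^3

Step 2 — compute geometric multiplicities via the rank-nullity identity g(λ) = n − rank(A − λI):
  rank(A − (2)·I) = 1, so dim ker(A − (2)·I) = n − 1 = 2

Summary:
  λ = 2: algebraic multiplicity = 3, geometric multiplicity = 2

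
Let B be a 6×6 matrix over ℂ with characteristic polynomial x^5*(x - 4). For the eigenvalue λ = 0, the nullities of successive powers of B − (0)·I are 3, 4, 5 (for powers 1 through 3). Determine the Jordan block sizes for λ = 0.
Block sizes for λ = 0: [3, 1, 1]

From the dimensions of kernels of powers, the number of Jordan blocks of size at least j is d_j − d_{j−1} where d_j = dim ker(N^j) (with d_0 = 0). Computing the differences gives [3, 1, 1].
The number of blocks of size exactly k is (#blocks of size ≥ k) − (#blocks of size ≥ k + 1), so the partition is: 2 block(s) of size 1, 1 block(s) of size 3.
In nonincreasing order the block sizes are [3, 1, 1].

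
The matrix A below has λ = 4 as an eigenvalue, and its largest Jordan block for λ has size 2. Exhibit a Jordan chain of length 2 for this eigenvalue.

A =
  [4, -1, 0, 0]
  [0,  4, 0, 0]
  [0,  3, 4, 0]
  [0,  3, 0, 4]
A Jordan chain for λ = 4 of length 2:
v_1 = (-1, 0, 3, 3)ᵀ
v_2 = (0, 1, 0, 0)ᵀ

Let N = A − (4)·I. We want v_2 with N^2 v_2 = 0 but N^1 v_2 ≠ 0; then v_{j-1} := N · v_j for j = 2, …, 2.

Pick v_2 = (0, 1, 0, 0)ᵀ.
Then v_1 = N · v_2 = (-1, 0, 3, 3)ᵀ.

Sanity check: (A − (4)·I) v_1 = (0, 0, 0, 0)ᵀ = 0. ✓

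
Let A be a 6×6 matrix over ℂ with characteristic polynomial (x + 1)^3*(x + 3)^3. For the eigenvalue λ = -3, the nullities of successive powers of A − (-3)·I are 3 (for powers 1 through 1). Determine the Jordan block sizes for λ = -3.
Block sizes for λ = -3: [1, 1, 1]

From the dimensions of kernels of powers, the number of Jordan blocks of size at least j is d_j − d_{j−1} where d_j = dim ker(N^j) (with d_0 = 0). Computing the differences gives [3].
The number of blocks of size exactly k is (#blocks of size ≥ k) − (#blocks of size ≥ k + 1), so the partition is: 3 block(s) of size 1.
In nonincreasing order the block sizes are [1, 1, 1].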